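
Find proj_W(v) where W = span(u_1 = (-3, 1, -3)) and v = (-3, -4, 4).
proj_W(v) = (21/19, -7/19, 21/19)

Set up U = [u_1 | ... | u_1] ∈ R^(3×1). The projector onto W = col(U) is P = U (U^T U)^(-1) U^T.
Compute U^T U =
  [19],
and U^T v = (-7).
Solve U^T U · c = U^T v for the coefficients: c = (-7/19). The projection is proj_W(v) = U c.
Check: (v - proj_W(v)) · u_1 = 0  (should be 0).
Result: proj_W(v) = (21/19, -7/19, 21/19).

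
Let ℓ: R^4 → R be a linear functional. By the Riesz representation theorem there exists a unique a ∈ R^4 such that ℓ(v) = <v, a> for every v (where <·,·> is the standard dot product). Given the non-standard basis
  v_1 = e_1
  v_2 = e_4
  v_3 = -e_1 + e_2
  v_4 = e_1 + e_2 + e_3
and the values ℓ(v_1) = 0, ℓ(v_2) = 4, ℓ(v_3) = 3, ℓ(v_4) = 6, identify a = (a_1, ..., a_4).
a = (0, 3, 3, 4)

Write a = (a_1, ..., a_4) in the standard basis. For each basis vector v_i, ℓ(v_i) = <v_i, a> is a linear equation in the a_j's. Collect the n equations into a matrix system V a = ℓ, where row i of V is v_i (expressed in the standard basis). Since V is invertible (lower-triangular with 1s on the diagonal, up to permutation), solve by back-substitution:
  V =
[[1, 0, 0, 0],
 [0, 0, 0, 1],
 [-1, 1, 0, 0],
 [1, 1, 1, 0]]
  V a = (0, 4, 3, 6)
Solving gives a = (0, 3, 3, 4).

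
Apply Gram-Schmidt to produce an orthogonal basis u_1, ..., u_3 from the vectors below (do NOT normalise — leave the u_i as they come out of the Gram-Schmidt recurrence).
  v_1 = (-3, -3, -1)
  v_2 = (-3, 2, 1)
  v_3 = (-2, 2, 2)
Orthogonal basis:
  u_1 = (-3, -3, -1)
  u_2 = (-51/19, 44/19, 21/19)
  u_3 = (8/131, -48/131, 120/131)

Apply the Gram-Schmidt recurrence
  u_1 = v_1
  u_i = v_i − Σ_{j<i} ((v_i · u_j) / (u_j · u_j)) · u_j.

Step by step this gives:
  u_1 = (-3, -3, -1)
  u_2 = (-51/19, 44/19, 21/19)
  u_3 = (8/131, -48/131, 120/131)

Orthogonality check:
  u_2 · u_1 = 0 (should be 0)
  u_3 · u_1 = 0 (should be 0)
  u_3 · u_2 = 0 (should be 0)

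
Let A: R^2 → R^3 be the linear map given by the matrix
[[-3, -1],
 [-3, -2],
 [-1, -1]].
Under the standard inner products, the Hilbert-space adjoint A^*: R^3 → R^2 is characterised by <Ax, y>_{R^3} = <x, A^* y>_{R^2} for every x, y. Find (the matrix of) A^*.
A^* = A^T =
[[-3, -3, -1],
 [-1, -2, -1]]

For real matrices with standard dot products, the defining identity <Ax, y> = <x, A^* y> gives (Ax)^T y = x^T (A^*) y, i.e. x^T A^T y = x^T (A^*) y. Since this holds for all x, y, we must have A^* = A^T. Therefore
A^* =
[[-3, -3, -1],
 [-1, -2, -1]].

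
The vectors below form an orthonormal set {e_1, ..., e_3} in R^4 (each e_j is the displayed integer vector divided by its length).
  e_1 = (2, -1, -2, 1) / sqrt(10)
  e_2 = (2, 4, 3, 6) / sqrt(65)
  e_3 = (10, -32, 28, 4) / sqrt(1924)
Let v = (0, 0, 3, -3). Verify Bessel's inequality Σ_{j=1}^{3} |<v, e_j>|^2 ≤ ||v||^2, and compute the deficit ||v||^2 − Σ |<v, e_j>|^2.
Σ |<v, e_j>|^2 = 891/74; ||v||^2 = 18; deficit = 441/74

Write each e_j = u_j / sqrt(<u_j, u_j>) where u_j is the displayed integer vector. Then <v, e_j> = <v, u_j> / sqrt(<u_j, u_j>), so |<v, e_j>|^2 = <v, u_j>^2 / <u_j, u_j>.
Coefficients: <v, e_1> = -9/sqrt(10), <v, e_2> = -9/sqrt(65), <v, e_3> = 72/sqrt(1924).
Square and sum: Σ |<v, e_j>|^2 = 891/74.
Compute ||v||^2 = v·v = 18.
Deficit = 18 − 891/74 = 441/74 ≥ 0, confirming Bessel's inequality. (The deficit equals ||v − Σ <v,e_j> e_j||^2, the squared distance from v to span{e_j}.)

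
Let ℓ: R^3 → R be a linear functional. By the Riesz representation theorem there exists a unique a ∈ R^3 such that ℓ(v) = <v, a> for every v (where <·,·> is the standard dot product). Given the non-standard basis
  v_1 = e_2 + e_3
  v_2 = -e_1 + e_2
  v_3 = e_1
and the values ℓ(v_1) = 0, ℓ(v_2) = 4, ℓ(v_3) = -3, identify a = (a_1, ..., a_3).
a = (-3, 1, -1)

Write a = (a_1, ..., a_3) in the standard basis. For each basis vector v_i, ℓ(v_i) = <v_i, a> is a linear equation in the a_j's. Collect the n equations into a matrix system V a = ℓ, where row i of V is v_i (expressed in the standard basis). Since V is invertible (lower-triangular with 1s on the diagonal, up to permutation), solve by back-substitution:
  V =
[[0, 1, 1],
 [-1, 1, 0],
 [1, 0, 0]]
  V a = (0, 4, -3)
Solving gives a = (-3, 1, -1).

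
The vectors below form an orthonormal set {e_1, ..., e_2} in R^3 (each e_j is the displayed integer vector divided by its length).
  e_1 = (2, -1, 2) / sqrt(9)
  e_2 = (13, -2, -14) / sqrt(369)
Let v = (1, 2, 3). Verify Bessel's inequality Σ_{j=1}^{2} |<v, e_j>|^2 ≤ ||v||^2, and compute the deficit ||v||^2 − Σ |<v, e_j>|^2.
Σ |<v, e_j>|^2 = 285/41; ||v||^2 = 14; deficit = 289/41

Write each e_j = u_j / sqrt(<u_j, u_j>) where u_j is the displayed integer vector. Then <v, e_j> = <v, u_j> / sqrt(<u_j, u_j>), so |<v, e_j>|^2 = <v, u_j>^2 / <u_j, u_j>.
Coefficients: <v, e_1> = 6/sqrt(9), <v, e_2> = -33/sqrt(369).
Square and sum: Σ |<v, e_j>|^2 = 285/41.
Compute ||v||^2 = v·v = 14.
Deficit = 14 − 285/41 = 289/41 ≥ 0, confirming Bessel's inequality. (The deficit equals ||v − Σ <v,e_j> e_j||^2, the squared distance from v to span{e_j}.)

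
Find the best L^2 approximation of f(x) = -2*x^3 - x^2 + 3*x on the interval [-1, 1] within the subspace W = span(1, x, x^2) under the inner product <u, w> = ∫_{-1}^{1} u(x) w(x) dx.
g(x) = -x^2 + 9*x/5

The best approximation g ∈ W is the orthogonal projection of f onto W. Writing g = a_0 + a_1 x + a_2 x^2, the coefficients solve the normal equations G · a = b where
  G_{ij} = <φ_i, φ_j> and b_i = <f, φ_i>, with φ_0 = 1, φ_1 = x, φ_2 = x^2.
G =
  [2, 0, 2/3]
  [0, 2/3, 0]
  [2/3, 0, 2/5],
b = (-2/3, 6/5, -2/5).
Solving gives a_0 = 0, a_1 = 9/5, a_2 = -1, so
  g(x) = -x^2 + 9*x/5.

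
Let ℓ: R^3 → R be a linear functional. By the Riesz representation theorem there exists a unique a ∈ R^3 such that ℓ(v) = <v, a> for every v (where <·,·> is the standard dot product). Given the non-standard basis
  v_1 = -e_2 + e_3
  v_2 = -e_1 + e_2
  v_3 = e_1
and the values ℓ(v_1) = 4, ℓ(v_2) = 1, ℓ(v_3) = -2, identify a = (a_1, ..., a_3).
a = (-2, -1, 3)

Write a = (a_1, ..., a_3) in the standard basis. For each basis vector v_i, ℓ(v_i) = <v_i, a> is a linear equation in the a_j's. Collect the n equations into a matrix system V a = ℓ, where row i of V is v_i (expressed in the standard basis). Since V is invertible (lower-triangular with 1s on the diagonal, up to permutation), solve by back-substitution:
  V =
[[0, -1, 1],
 [-1, 1, 0],
 [1, 0, 0]]
  V a = (4, 1, -2)
Solving gives a = (-2, -1, 3).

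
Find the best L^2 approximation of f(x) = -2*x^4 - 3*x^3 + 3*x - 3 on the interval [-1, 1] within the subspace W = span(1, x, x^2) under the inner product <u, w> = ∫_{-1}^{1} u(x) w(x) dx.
g(x) = -12*x^2/7 + 6*x/5 - 99/35

The best approximation g ∈ W is the orthogonal projection of f onto W. Writing g = a_0 + a_1 x + a_2 x^2, the coefficients solve the normal equations G · a = b where
  G_{ij} = <φ_i, φ_j> and b_i = <f, φ_i>, with φ_0 = 1, φ_1 = x, φ_2 = x^2.
G =
  [2, 0, 2/3]
  [0, 2/3, 0]
  [2/3, 0, 2/5],
b = (-34/5, 4/5, -18/7).
Solving gives a_0 = -99/35, a_1 = 6/5, a_2 = -12/7, so
  g(x) = -12*x^2/7 + 6*x/5 - 99/35.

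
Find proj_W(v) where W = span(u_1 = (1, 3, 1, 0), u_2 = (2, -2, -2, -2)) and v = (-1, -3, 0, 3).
proj_W(v) = (-12/5, -88/35, -2/35, 41/35)

Set up U = [u_1 | ... | u_2] ∈ R^(4×2). The projector onto W = col(U) is P = U (U^T U)^(-1) U^T.
Compute U^T U =
  [11, -6]
  [-6, 16],
and U^T v = (-10, -2).
Solve U^T U · c = U^T v for the coefficients: c = (-43/35, -41/70). The projection is proj_W(v) = U c.
Check: (v - proj_W(v)) · u_1 = 0  (should be 0).
Check: (v - proj_W(v)) · u_2 = 0  (should be 0).
Result: proj_W(v) = (-12/5, -88/35, -2/35, 41/35).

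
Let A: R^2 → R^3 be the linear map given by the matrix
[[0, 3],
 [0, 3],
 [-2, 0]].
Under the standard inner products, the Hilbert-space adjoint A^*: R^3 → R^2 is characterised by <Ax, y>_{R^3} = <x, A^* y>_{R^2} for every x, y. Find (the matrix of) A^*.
A^* = A^T =
[[0, 0, -2],
 [3, 3, 0]]

For real matrices with standard dot products, the defining identity <Ax, y> = <x, A^* y> gives (Ax)^T y = x^T (A^*) y, i.e. x^T A^T y = x^T (A^*) y. Since this holds for all x, y, we must have A^* = A^T. Therefore
A^* =
[[0, 0, -2],
 [3, 3, 0]].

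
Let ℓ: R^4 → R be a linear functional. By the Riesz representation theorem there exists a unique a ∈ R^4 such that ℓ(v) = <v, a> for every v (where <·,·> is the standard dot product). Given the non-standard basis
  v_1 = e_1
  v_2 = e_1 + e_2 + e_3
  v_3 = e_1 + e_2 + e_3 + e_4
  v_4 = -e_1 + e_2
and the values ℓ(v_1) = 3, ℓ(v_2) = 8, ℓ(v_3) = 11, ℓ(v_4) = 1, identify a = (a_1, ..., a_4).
a = (3, 4, 1, 3)

Write a = (a_1, ..., a_4) in the standard basis. For each basis vector v_i, ℓ(v_i) = <v_i, a> is a linear equation in the a_j's. Collect the n equations into a matrix system V a = ℓ, where row i of V is v_i (expressed in the standard basis). Since V is invertible (lower-triangular with 1s on the diagonal, up to permutation), solve by back-substitution:
  V =
[[1, 0, 0, 0],
 [1, 1, 1, 0],
 [1, 1, 1, 1],
 [-1, 1, 0, 0]]
  V a = (3, 8, 11, 1)
Solving gives a = (3, 4, 1, 3).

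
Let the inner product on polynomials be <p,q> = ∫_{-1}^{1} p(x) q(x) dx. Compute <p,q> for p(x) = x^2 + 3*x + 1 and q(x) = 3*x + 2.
<p,q> = 34/3

Expand the product: p(x)·q(x) = 3*x^3 + 11*x^2 + 9*x + 2.
∫_{-1}^{1} of each monomial x^k gives [2/(k+1) if k even, 0 if k odd]. Integrating term-by-term (or equivalently evaluating the antiderivative F(x) = 3*x^4/4 + 11*x^3/3 + 9*x^2/2 + 2*x at the endpoints):
  F(1) − F(−1) = 131/12 − (-5/12) = 34/3.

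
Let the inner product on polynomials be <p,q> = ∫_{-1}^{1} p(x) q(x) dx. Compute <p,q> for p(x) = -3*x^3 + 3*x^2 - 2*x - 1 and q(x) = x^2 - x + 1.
<p,q> = 46/15

Expand the product: p(x)·q(x) = -3*x^5 + 6*x^4 - 8*x^3 + 4*x^2 - x - 1.
∫_{-1}^{1} of each monomial x^k gives [2/(k+1) if k even, 0 if k odd]. Integrating term-by-term (or equivalently evaluating the antiderivative F(x) = -x^6/2 + 6*x^5/5 - 2*x^4 + 4*x^3/3 - x^2/2 - x at the endpoints):
  F(1) − F(−1) = -22/15 − (-68/15) = 46/15.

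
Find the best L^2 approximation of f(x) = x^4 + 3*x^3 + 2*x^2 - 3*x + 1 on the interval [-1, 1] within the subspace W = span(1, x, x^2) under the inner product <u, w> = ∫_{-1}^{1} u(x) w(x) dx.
g(x) = 20*x^2/7 - 6*x/5 + 32/35

The best approximation g ∈ W is the orthogonal projection of f onto W. Writing g = a_0 + a_1 x + a_2 x^2, the coefficients solve the normal equations G · a = b where
  G_{ij} = <φ_i, φ_j> and b_i = <f, φ_i>, with φ_0 = 1, φ_1 = x, φ_2 = x^2.
G =
  [2, 0, 2/3]
  [0, 2/3, 0]
  [2/3, 0, 2/5],
b = (56/15, -4/5, 184/105).
Solving gives a_0 = 32/35, a_1 = -6/5, a_2 = 20/7, so
  g(x) = 20*x^2/7 - 6*x/5 + 32/35.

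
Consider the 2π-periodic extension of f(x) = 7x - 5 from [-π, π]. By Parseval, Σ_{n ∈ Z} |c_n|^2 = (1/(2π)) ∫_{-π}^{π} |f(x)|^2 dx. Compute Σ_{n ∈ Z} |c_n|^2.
Σ |c_n|^2 = 49π^2/3 + 25

Expand and integrate term by term over [-π, π]:
  ∫ (7x)^2 dx = 49·(2π^3/3); ∫ 2·7·(-5)·x dx = 0 (odd integrand); ∫ (-5)^2 dx = 25·2π.
So (1/(2π)) ∫_{-π}^{π} (7x - 5)^2 dx = 49π^2/3 + 25 = 49π^2/3 + 25.
Parseval ⇒ Σ |c_n|^2 = 49π^2/3 + 25.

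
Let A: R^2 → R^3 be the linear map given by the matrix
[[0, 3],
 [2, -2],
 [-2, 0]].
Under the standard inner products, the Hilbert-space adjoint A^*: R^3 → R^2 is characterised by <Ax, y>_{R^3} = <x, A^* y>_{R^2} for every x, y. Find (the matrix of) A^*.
A^* = A^T =
[[0, 2, -2],
 [3, -2, 0]]

For real matrices with standard dot products, the defining identity <Ax, y> = <x, A^* y> gives (Ax)^T y = x^T (A^*) y, i.e. x^T A^T y = x^T (A^*) y. Since this holds for all x, y, we must have A^* = A^T. Therefore
A^* =
[[0, 2, -2],
 [3, -2, 0]].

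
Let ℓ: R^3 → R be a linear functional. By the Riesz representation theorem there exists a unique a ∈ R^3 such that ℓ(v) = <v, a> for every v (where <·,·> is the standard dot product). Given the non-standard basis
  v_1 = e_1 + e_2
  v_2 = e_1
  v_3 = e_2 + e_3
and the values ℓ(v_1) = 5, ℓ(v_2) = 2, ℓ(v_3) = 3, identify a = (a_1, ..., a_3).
a = (2, 3, 0)

Write a = (a_1, ..., a_3) in the standard basis. For each basis vector v_i, ℓ(v_i) = <v_i, a> is a linear equation in the a_j's. Collect the n equations into a matrix system V a = ℓ, where row i of V is v_i (expressed in the standard basis). Since V is invertible (lower-triangular with 1s on the diagonal, up to permutation), solve by back-substitution:
  V =
[[1, 1, 0],
 [1, 0, 0],
 [0, 1, 1]]
  V a = (5, 2, 3)
Solving gives a = (2, 3, 0).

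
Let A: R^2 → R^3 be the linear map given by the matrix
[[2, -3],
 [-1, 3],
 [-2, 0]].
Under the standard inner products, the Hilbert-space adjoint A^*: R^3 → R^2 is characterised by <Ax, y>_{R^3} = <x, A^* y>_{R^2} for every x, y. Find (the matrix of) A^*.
A^* = A^T =
[[2, -1, -2],
 [-3, 3, 0]]

For real matrices with standard dot products, the defining identity <Ax, y> = <x, A^* y> gives (Ax)^T y = x^T (A^*) y, i.e. x^T A^T y = x^T (A^*) y. Since this holds for all x, y, we must have A^* = A^T. Therefore
A^* =
[[2, -1, -2],
 [-3, 3, 0]].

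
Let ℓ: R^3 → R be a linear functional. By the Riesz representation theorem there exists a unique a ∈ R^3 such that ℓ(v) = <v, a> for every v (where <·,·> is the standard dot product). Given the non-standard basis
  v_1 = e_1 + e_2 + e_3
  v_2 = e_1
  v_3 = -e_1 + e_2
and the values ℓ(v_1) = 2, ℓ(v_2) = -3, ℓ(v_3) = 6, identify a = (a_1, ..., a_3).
a = (-3, 3, 2)

Write a = (a_1, ..., a_3) in the standard basis. For each basis vector v_i, ℓ(v_i) = <v_i, a> is a linear equation in the a_j's. Collect the n equations into a matrix system V a = ℓ, where row i of V is v_i (expressed in the standard basis). Since V is invertible (lower-triangular with 1s on the diagonal, up to permutation), solve by back-substitution:
  V =
[[1, 1, 1],
 [1, 0, 0],
 [-1, 1, 0]]
  V a = (2, -3, 6)
Solving gives a = (-3, 3, 2).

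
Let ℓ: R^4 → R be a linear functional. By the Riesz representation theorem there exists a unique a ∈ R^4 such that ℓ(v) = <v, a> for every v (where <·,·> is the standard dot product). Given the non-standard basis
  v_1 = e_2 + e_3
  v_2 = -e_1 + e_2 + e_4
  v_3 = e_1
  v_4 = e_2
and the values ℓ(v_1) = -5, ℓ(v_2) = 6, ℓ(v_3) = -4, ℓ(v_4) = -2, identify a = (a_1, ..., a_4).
a = (-4, -2, -3, 4)

Write a = (a_1, ..., a_4) in the standard basis. For each basis vector v_i, ℓ(v_i) = <v_i, a> is a linear equation in the a_j's. Collect the n equations into a matrix system V a = ℓ, where row i of V is v_i (expressed in the standard basis). Since V is invertible (lower-triangular with 1s on the diagonal, up to permutation), solve by back-substitution:
  V =
[[0, 1, 1, 0],
 [-1, 1, 0, 1],
 [1, 0, 0, 0],
 [0, 1, 0, 0]]
  V a = (-5, 6, -4, -2)
Solving gives a = (-4, -2, -3, 4).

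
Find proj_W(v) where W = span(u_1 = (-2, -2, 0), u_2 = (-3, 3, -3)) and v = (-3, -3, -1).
proj_W(v) = (-10/3, -8/3, -1/3)

Set up U = [u_1 | ... | u_2] ∈ R^(3×2). The projector onto W = col(U) is P = U (U^T U)^(-1) U^T.
Compute U^T U =
  [8, 0]
  [0, 27],
and U^T v = (12, 3).
Solve U^T U · c = U^T v for the coefficients: c = (3/2, 1/9). The projection is proj_W(v) = U c.
Check: (v - proj_W(v)) · u_1 = 0  (should be 0).
Check: (v - proj_W(v)) · u_2 = 0  (should be 0).
Result: proj_W(v) = (-10/3, -8/3, -1/3).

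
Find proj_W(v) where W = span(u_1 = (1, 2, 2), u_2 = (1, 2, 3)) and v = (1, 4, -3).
proj_W(v) = (9/5, 18/5, -3)

Set up U = [u_1 | ... | u_2] ∈ R^(3×2). The projector onto W = col(U) is P = U (U^T U)^(-1) U^T.
Compute U^T U =
  [9, 11]
  [11, 14],
and U^T v = (3, 0).
Solve U^T U · c = U^T v for the coefficients: c = (42/5, -33/5). The projection is proj_W(v) = U c.
Check: (v - proj_W(v)) · u_1 = 0  (should be 0).
Check: (v - proj_W(v)) · u_2 = 0  (should be 0).
Result: proj_W(v) = (9/5, 18/5, -3).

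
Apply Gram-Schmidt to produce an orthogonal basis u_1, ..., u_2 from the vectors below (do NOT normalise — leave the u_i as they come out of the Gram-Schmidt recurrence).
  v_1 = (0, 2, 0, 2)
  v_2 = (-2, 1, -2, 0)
Orthogonal basis:
  u_1 = (0, 2, 0, 2)
  u_2 = (-2, 1/2, -2, -1/2)

Apply the Gram-Schmidt recurrence
  u_1 = v_1
  u_i = v_i − Σ_{j<i} ((v_i · u_j) / (u_j · u_j)) · u_j.

Step by step this gives:
  u_1 = (0, 2, 0, 2)
  u_2 = (-2, 1/2, -2, -1/2)

Orthogonality check:
  u_2 · u_1 = 0 (should be 0)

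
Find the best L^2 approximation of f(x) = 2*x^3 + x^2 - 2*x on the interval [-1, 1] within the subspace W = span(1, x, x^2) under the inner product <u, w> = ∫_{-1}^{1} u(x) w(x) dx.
g(x) = x^2 - 4*x/5

The best approximation g ∈ W is the orthogonal projection of f onto W. Writing g = a_0 + a_1 x + a_2 x^2, the coefficients solve the normal equations G · a = b where
  G_{ij} = <φ_i, φ_j> and b_i = <f, φ_i>, with φ_0 = 1, φ_1 = x, φ_2 = x^2.
G =
  [2, 0, 2/3]
  [0, 2/3, 0]
  [2/3, 0, 2/5],
b = (2/3, -8/15, 2/5).
Solving gives a_0 = 0, a_1 = -4/5, a_2 = 1, so
  g(x) = x^2 - 4*x/5.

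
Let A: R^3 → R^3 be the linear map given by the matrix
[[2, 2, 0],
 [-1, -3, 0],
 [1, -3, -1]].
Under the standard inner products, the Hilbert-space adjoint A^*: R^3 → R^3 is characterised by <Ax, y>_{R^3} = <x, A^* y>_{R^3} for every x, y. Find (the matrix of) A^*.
A^* = A^T =
[[2, -1, 1],
 [2, -3, -3],
 [0, 0, -1]]

For real matrices with standard dot products, the defining identity <Ax, y> = <x, A^* y> gives (Ax)^T y = x^T (A^*) y, i.e. x^T A^T y = x^T (A^*) y. Since this holds for all x, y, we must have A^* = A^T. Therefore
A^* =
[[2, -1, 1],
 [2, -3, -3],
 [0, 0, -1]].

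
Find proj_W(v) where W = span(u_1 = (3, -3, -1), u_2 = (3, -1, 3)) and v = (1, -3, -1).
proj_W(v) = (12/7, -15/7, -10/7)

Set up U = [u_1 | ... | u_2] ∈ R^(3×2). The projector onto W = col(U) is P = U (U^T U)^(-1) U^T.
Compute U^T U =
  [19, 9]
  [9, 19],
and U^T v = (13, 3).
Solve U^T U · c = U^T v for the coefficients: c = (11/14, -3/14). The projection is proj_W(v) = U c.
Check: (v - proj_W(v)) · u_1 = 0  (should be 0).
Check: (v - proj_W(v)) · u_2 = 0  (should be 0).
Result: proj_W(v) = (12/7, -15/7, -10/7).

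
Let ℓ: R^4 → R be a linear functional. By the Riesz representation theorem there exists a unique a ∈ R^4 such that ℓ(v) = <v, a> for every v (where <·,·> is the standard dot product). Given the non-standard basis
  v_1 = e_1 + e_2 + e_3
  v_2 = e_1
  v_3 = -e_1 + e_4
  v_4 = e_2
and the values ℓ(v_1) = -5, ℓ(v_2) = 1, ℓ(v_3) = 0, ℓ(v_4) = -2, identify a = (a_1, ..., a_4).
a = (1, -2, -4, 1)

Write a = (a_1, ..., a_4) in the standard basis. For each basis vector v_i, ℓ(v_i) = <v_i, a> is a linear equation in the a_j's. Collect the n equations into a matrix system V a = ℓ, where row i of V is v_i (expressed in the standard basis). Since V is invertible (lower-triangular with 1s on the diagonal, up to permutation), solve by back-substitution:
  V =
[[1, 1, 1, 0],
 [1, 0, 0, 0],
 [-1, 0, 0, 1],
 [0, 1, 0, 0]]
  V a = (-5, 1, 0, -2)
Solving gives a = (1, -2, -4, 1).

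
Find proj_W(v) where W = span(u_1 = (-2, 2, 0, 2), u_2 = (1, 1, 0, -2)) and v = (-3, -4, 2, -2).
proj_W(v) = (9/14, -39/14, 0, 3/7)

Set up U = [u_1 | ... | u_2] ∈ R^(4×2). The projector onto W = col(U) is P = U (U^T U)^(-1) U^T.
Compute U^T U =
  [12, -4]
  [-4, 6],
and U^T v = (-6, -3).
Solve U^T U · c = U^T v for the coefficients: c = (-6/7, -15/14). The projection is proj_W(v) = U c.
Check: (v - proj_W(v)) · u_1 = 0  (should be 0).
Check: (v - proj_W(v)) · u_2 = 0  (should be 0).
Result: proj_W(v) = (9/14, -39/14, 0, 3/7).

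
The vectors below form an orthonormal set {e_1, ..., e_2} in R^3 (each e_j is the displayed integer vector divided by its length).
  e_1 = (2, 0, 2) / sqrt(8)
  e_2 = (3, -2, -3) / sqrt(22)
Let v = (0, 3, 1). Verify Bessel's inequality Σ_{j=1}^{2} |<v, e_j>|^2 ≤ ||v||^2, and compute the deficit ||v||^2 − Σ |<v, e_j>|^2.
Σ |<v, e_j>|^2 = 46/11; ||v||^2 = 10; deficit = 64/11

Write each e_j = u_j / sqrt(<u_j, u_j>) where u_j is the displayed integer vector. Then <v, e_j> = <v, u_j> / sqrt(<u_j, u_j>), so |<v, e_j>|^2 = <v, u_j>^2 / <u_j, u_j>.
Coefficients: <v, e_1> = 2/sqrt(8), <v, e_2> = -9/sqrt(22).
Square and sum: Σ |<v, e_j>|^2 = 46/11.
Compute ||v||^2 = v·v = 10.
Deficit = 10 − 46/11 = 64/11 ≥ 0, confirming Bessel's inequality. (The deficit equals ||v − Σ <v,e_j> e_j||^2, the squared distance from v to span{e_j}.)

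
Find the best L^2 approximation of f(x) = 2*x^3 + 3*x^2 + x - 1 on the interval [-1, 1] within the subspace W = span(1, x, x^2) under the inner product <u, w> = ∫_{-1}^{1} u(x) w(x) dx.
g(x) = 3*x^2 + 11*x/5 - 1

The best approximation g ∈ W is the orthogonal projection of f onto W. Writing g = a_0 + a_1 x + a_2 x^2, the coefficients solve the normal equations G · a = b where
  G_{ij} = <φ_i, φ_j> and b_i = <f, φ_i>, with φ_0 = 1, φ_1 = x, φ_2 = x^2.
G =
  [2, 0, 2/3]
  [0, 2/3, 0]
  [2/3, 0, 2/5],
b = (0, 22/15, 8/15).
Solving gives a_0 = -1, a_1 = 11/5, a_2 = 3, so
  g(x) = 3*x^2 + 11*x/5 - 1.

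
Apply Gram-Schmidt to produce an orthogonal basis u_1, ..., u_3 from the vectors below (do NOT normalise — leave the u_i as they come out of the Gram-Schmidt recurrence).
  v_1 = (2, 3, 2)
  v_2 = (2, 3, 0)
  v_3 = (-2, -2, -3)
Orthogonal basis:
  u_1 = (2, 3, 2)
  u_2 = (8/17, 12/17, -26/17)
  u_3 = (-6/13, 4/13, 0)

Apply the Gram-Schmidt recurrence
  u_1 = v_1
  u_i = v_i − Σ_{j<i} ((v_i · u_j) / (u_j · u_j)) · u_j.

Step by step this gives:
  u_1 = (2, 3, 2)
  u_2 = (8/17, 12/17, -26/17)
  u_3 = (-6/13, 4/13, 0)

Orthogonality check:
  u_2 · u_1 = 0 (should be 0)
  u_3 · u_1 = 0 (should be 0)
  u_3 · u_2 = 0 (should be 0)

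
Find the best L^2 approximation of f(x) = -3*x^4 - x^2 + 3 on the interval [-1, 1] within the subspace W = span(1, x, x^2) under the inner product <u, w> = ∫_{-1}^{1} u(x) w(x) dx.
g(x) = 114/35 - 25*x^2/7

The best approximation g ∈ W is the orthogonal projection of f onto W. Writing g = a_0 + a_1 x + a_2 x^2, the coefficients solve the normal equations G · a = b where
  G_{ij} = <φ_i, φ_j> and b_i = <f, φ_i>, with φ_0 = 1, φ_1 = x, φ_2 = x^2.
G =
  [2, 0, 2/3]
  [0, 2/3, 0]
  [2/3, 0, 2/5],
b = (62/15, 0, 26/35).
Solving gives a_0 = 114/35, a_1 = 0, a_2 = -25/7, so
  g(x) = 114/35 - 25*x^2/7.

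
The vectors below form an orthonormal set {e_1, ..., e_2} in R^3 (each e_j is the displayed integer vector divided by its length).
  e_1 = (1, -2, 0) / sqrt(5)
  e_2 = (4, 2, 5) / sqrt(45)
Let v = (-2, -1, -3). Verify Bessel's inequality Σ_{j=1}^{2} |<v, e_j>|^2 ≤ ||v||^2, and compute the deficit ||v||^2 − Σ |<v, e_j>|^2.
Σ |<v, e_j>|^2 = 125/9; ||v||^2 = 14; deficit = 1/9

Write each e_j = u_j / sqrt(<u_j, u_j>) where u_j is the displayed integer vector. Then <v, e_j> = <v, u_j> / sqrt(<u_j, u_j>), so |<v, e_j>|^2 = <v, u_j>^2 / <u_j, u_j>.
Coefficients: <v, e_1> = 0/sqrt(5), <v, e_2> = -25/sqrt(45).
Square and sum: Σ |<v, e_j>|^2 = 125/9.
Compute ||v||^2 = v·v = 14.
Deficit = 14 − 125/9 = 1/9 ≥ 0, confirming Bessel's inequality. (The deficit equals ||v − Σ <v,e_j> e_j||^2, the squared distance from v to span{e_j}.)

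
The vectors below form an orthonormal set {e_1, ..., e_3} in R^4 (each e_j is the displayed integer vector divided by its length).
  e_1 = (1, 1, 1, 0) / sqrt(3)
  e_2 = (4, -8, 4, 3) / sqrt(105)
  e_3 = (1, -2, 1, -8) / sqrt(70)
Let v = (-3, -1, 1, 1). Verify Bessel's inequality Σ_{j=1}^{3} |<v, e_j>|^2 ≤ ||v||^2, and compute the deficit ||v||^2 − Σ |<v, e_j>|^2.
Σ |<v, e_j>|^2 = 4; ||v||^2 = 12; deficit = 8

Write each e_j = u_j / sqrt(<u_j, u_j>) where u_j is the displayed integer vector. Then <v, e_j> = <v, u_j> / sqrt(<u_j, u_j>), so |<v, e_j>|^2 = <v, u_j>^2 / <u_j, u_j>.
Coefficients: <v, e_1> = -3/sqrt(3), <v, e_2> = 3/sqrt(105), <v, e_3> = -8/sqrt(70).
Square and sum: Σ |<v, e_j>|^2 = 4.
Compute ||v||^2 = v·v = 12.
Deficit = 12 − 4 = 8 ≥ 0, confirming Bessel's inequality. (The deficit equals ||v − Σ <v,e_j> e_j||^2, the squared distance from v to span{e_j}.)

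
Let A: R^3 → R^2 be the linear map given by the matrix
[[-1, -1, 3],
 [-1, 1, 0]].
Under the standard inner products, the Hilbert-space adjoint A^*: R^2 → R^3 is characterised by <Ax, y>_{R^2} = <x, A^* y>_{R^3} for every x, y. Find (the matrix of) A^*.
A^* = A^T =
[[-1, -1],
 [-1, 1],
 [3, 0]]

For real matrices with standard dot products, the defining identity <Ax, y> = <x, A^* y> gives (Ax)^T y = x^T (A^*) y, i.e. x^T A^T y = x^T (A^*) y. Since this holds for all x, y, we must have A^* = A^T. Therefore
A^* =
[[-1, -1],
 [-1, 1],
 [3, 0]].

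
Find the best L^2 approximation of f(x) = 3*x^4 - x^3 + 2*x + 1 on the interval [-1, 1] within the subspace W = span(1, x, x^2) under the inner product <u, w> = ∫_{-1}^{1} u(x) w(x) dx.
g(x) = 18*x^2/7 + 7*x/5 + 26/35

The best approximation g ∈ W is the orthogonal projection of f onto W. Writing g = a_0 + a_1 x + a_2 x^2, the coefficients solve the normal equations G · a = b where
  G_{ij} = <φ_i, φ_j> and b_i = <f, φ_i>, with φ_0 = 1, φ_1 = x, φ_2 = x^2.
G =
  [2, 0, 2/3]
  [0, 2/3, 0]
  [2/3, 0, 2/5],
b = (16/5, 14/15, 32/21).
Solving gives a_0 = 26/35, a_1 = 7/5, a_2 = 18/7, so
  g(x) = 18*x^2/7 + 7*x/5 + 26/35.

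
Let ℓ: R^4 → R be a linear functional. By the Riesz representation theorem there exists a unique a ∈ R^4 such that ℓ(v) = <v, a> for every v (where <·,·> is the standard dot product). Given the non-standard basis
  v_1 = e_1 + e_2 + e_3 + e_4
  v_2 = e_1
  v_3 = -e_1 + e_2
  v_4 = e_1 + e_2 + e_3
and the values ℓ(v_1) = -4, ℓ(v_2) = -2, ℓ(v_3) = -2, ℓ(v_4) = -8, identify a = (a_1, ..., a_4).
a = (-2, -4, -2, 4)

Write a = (a_1, ..., a_4) in the standard basis. For each basis vector v_i, ℓ(v_i) = <v_i, a> is a linear equation in the a_j's. Collect the n equations into a matrix system V a = ℓ, where row i of V is v_i (expressed in the standard basis). Since V is invertible (lower-triangular with 1s on the diagonal, up to permutation), solve by back-substitution:
  V =
[[1, 1, 1, 1],
 [1, 0, 0, 0],
 [-1, 1, 0, 0],
 [1, 1, 1, 0]]
  V a = (-4, -2, -2, -8)
Solving gives a = (-2, -4, -2, 4).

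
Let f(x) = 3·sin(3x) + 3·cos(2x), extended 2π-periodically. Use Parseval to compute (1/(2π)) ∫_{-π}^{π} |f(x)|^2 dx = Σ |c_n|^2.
Σ |c_n|^2 = 9

Expand |f|^2 and use orthogonality of {sin(nx), cos(mx)} on [-π, π]:
  ∫_{-π}^{π} sin(nx)^2 dx = π, ∫ cos(mx)^2 dx = π, and cross terms integrate to 0.
So ∫_{-π}^{π} f(x)^2 dx = 3^2 · π + 3^2 · π = (9 + 9)π.
Divide by 2π: (9 + 9)/2 = 9.
By Parseval, this equals Σ |c_n|^2.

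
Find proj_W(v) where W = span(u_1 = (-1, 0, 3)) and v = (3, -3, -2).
proj_W(v) = (9/10, 0, -27/10)

Set up U = [u_1 | ... | u_1] ∈ R^(3×1). The projector onto W = col(U) is P = U (U^T U)^(-1) U^T.
Compute U^T U =
  [10],
and U^T v = (-9).
Solve U^T U · c = U^T v for the coefficients: c = (-9/10). The projection is proj_W(v) = U c.
Check: (v - proj_W(v)) · u_1 = 0  (should be 0).
Result: proj_W(v) = (9/10, 0, -27/10).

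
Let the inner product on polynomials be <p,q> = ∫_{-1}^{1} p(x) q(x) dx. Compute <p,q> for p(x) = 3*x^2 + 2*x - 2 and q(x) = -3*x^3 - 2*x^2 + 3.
<p,q> = -122/15

Expand the product: p(x)·q(x) = -9*x^5 - 12*x^4 + 2*x^3 + 13*x^2 + 6*x - 6.
∫_{-1}^{1} of each monomial x^k gives [2/(k+1) if k even, 0 if k odd]. Integrating term-by-term (or equivalently evaluating the antiderivative F(x) = -3*x^6/2 - 12*x^5/5 + x^4/2 + 13*x^3/3 + 3*x^2 - 6*x at the endpoints):
  F(1) − F(−1) = -31/15 − (91/15) = -122/15.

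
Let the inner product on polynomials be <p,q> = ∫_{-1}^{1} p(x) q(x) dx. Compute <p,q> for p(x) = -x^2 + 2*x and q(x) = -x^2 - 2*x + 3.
<p,q> = -64/15

Expand the product: p(x)·q(x) = x^4 - 7*x^2 + 6*x.
∫_{-1}^{1} of each monomial x^k gives [2/(k+1) if k even, 0 if k odd]. Integrating term-by-term (or equivalently evaluating the antiderivative F(x) = x^5/5 - 7*x^3/3 + 3*x^2 at the endpoints):
  F(1) − F(−1) = 13/15 − (77/15) = -64/15.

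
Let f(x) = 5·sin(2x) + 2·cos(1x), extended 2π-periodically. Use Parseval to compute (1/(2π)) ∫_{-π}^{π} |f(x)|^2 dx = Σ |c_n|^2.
Σ |c_n|^2 = 29/2

Expand |f|^2 and use orthogonality of {sin(nx), cos(mx)} on [-π, π]:
  ∫_{-π}^{π} sin(nx)^2 dx = π, ∫ cos(mx)^2 dx = π, and cross terms integrate to 0.
So ∫_{-π}^{π} f(x)^2 dx = 5^2 · π + 2^2 · π = (25 + 4)π.
Divide by 2π: (25 + 4)/2 = 29/2.
By Parseval, this equals Σ |c_n|^2.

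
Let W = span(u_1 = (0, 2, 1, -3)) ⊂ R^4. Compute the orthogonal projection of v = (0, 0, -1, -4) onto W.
proj_W(v) = (0, 11/7, 11/14, -33/14)

Set up U = [u_1 | ... | u_1] ∈ R^(4×1). The projector onto W = col(U) is P = U (U^T U)^(-1) U^T.
Compute U^T U =
  [14],
and U^T v = (11).
Solve U^T U · c = U^T v for the coefficients: c = (11/14). The projection is proj_W(v) = U c.
Check: (v - proj_W(v)) · u_1 = 0  (should be 0).
Result: proj_W(v) = (0, 11/7, 11/14, -33/14).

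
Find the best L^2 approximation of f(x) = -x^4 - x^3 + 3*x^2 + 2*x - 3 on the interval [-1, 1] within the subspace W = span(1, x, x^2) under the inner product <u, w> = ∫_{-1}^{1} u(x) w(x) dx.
g(x) = 15*x^2/7 + 7*x/5 - 102/35

The best approximation g ∈ W is the orthogonal projection of f onto W. Writing g = a_0 + a_1 x + a_2 x^2, the coefficients solve the normal equations G · a = b where
  G_{ij} = <φ_i, φ_j> and b_i = <f, φ_i>, with φ_0 = 1, φ_1 = x, φ_2 = x^2.
G =
  [2, 0, 2/3]
  [0, 2/3, 0]
  [2/3, 0, 2/5],
b = (-22/5, 14/15, -38/35).
Solving gives a_0 = -102/35, a_1 = 7/5, a_2 = 15/7, so
  g(x) = 15*x^2/7 + 7*x/5 - 102/35.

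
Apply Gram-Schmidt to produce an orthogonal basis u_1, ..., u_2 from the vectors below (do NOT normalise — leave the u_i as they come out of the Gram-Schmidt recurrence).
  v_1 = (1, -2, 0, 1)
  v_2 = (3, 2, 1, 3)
Orthogonal basis:
  u_1 = (1, -2, 0, 1)
  u_2 = (8/3, 8/3, 1, 8/3)

Apply the Gram-Schmidt recurrence
  u_1 = v_1
  u_i = v_i − Σ_{j<i} ((v_i · u_j) / (u_j · u_j)) · u_j.

Step by step this gives:
  u_1 = (1, -2, 0, 1)
  u_2 = (8/3, 8/3, 1, 8/3)

Orthogonality check:
  u_2 · u_1 = 0 (should be 0)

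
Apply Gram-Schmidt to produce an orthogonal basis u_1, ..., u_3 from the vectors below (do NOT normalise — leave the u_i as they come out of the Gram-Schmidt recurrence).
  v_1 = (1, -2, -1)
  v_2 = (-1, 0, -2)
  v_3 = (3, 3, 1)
Orthogonal basis:
  u_1 = (1, -2, -1)
  u_2 = (-7/6, 1/3, -11/6)
  u_3 = (76/29, 57/29, -38/29)

Apply the Gram-Schmidt recurrence
  u_1 = v_1
  u_i = v_i − Σ_{j<i} ((v_i · u_j) / (u_j · u_j)) · u_j.

Step by step this gives:
  u_1 = (1, -2, -1)
  u_2 = (-7/6, 1/3, -11/6)
  u_3 = (76/29, 57/29, -38/29)

Orthogonality check:
  u_2 · u_1 = 0 (should be 0)
  u_3 · u_1 = 0 (should be 0)
  u_3 · u_2 = 0 (should be 0)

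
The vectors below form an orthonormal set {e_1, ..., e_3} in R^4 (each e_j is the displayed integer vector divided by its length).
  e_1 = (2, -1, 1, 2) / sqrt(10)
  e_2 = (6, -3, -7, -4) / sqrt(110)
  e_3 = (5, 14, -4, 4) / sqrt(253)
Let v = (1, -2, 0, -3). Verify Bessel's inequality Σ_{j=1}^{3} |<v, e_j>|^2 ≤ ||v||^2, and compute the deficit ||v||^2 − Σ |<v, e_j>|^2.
Σ |<v, e_j>|^2 = 241/23; ||v||^2 = 14; deficit = 81/23

Write each e_j = u_j / sqrt(<u_j, u_j>) where u_j is the displayed integer vector. Then <v, e_j> = <v, u_j> / sqrt(<u_j, u_j>), so |<v, e_j>|^2 = <v, u_j>^2 / <u_j, u_j>.
Coefficients: <v, e_1> = -2/sqrt(10), <v, e_2> = 24/sqrt(110), <v, e_3> = -35/sqrt(253).
Square and sum: Σ |<v, e_j>|^2 = 241/23.
Compute ||v||^2 = v·v = 14.
Deficit = 14 − 241/23 = 81/23 ≥ 0, confirming Bessel's inequality. (The deficit equals ||v − Σ <v,e_j> e_j||^2, the squared distance from v to span{e_j}.)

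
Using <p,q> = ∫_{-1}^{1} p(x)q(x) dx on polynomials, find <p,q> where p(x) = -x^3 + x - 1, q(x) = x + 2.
<p,q> = -56/15

Expand the product: p(x)·q(x) = -x^4 - 2*x^3 + x^2 + x - 2.
∫_{-1}^{1} of each monomial x^k gives [2/(k+1) if k even, 0 if k odd]. Integrating term-by-term (or equivalently evaluating the antiderivative F(x) = -x^5/5 - x^4/2 + x^3/3 + x^2/2 - 2*x at the endpoints):
  F(1) − F(−1) = -28/15 − (28/15) = -56/15.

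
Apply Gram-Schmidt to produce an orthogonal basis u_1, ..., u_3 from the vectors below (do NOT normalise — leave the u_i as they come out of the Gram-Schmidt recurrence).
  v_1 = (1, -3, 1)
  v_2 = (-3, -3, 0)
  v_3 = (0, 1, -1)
Orthogonal basis:
  u_1 = (1, -3, 1)
  u_2 = (-39/11, -15/11, -6/11)
  u_3 = (1/6, -1/6, -2/3)

Apply the Gram-Schmidt recurrence
  u_1 = v_1
  u_i = v_i − Σ_{j<i} ((v_i · u_j) / (u_j · u_j)) · u_j.

Step by step this gives:
  u_1 = (1, -3, 1)
  u_2 = (-39/11, -15/11, -6/11)
  u_3 = (1/6, -1/6, -2/3)

Orthogonality check:
  u_2 · u_1 = 0 (should be 0)
  u_3 · u_1 = 0 (should be 0)
  u_3 · u_2 = 0 (should be 0)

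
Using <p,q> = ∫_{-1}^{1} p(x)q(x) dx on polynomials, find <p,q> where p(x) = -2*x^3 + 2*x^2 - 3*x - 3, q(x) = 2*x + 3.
<p,q> = -98/5

Expand the product: p(x)·q(x) = -4*x^4 - 2*x^3 - 15*x - 9.
∫_{-1}^{1} of each monomial x^k gives [2/(k+1) if k even, 0 if k odd]. Integrating term-by-term (or equivalently evaluating the antiderivative F(x) = -4*x^5/5 - x^4/2 - 15*x^2/2 - 9*x at the endpoints):
  F(1) − F(−1) = -89/5 − (9/5) = -98/5.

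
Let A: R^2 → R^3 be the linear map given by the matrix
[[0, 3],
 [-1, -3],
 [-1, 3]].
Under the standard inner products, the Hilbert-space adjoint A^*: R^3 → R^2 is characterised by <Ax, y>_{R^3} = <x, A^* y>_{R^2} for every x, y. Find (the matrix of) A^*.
A^* = A^T =
[[0, -1, -1],
 [3, -3, 3]]

For real matrices with standard dot products, the defining identity <Ax, y> = <x, A^* y> gives (Ax)^T y = x^T (A^*) y, i.e. x^T A^T y = x^T (A^*) y. Since this holds for all x, y, we must have A^* = A^T. Therefore
A^* =
[[0, -1, -1],
 [3, -3, 3]].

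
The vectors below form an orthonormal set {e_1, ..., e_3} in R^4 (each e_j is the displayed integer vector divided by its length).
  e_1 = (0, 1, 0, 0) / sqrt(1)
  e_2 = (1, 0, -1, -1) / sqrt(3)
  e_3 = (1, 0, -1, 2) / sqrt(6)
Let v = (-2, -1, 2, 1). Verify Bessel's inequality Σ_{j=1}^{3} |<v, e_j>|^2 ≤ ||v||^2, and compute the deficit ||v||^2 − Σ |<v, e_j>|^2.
Σ |<v, e_j>|^2 = 10; ||v||^2 = 10; deficit = 0

Write each e_j = u_j / sqrt(<u_j, u_j>) where u_j is the displayed integer vector. Then <v, e_j> = <v, u_j> / sqrt(<u_j, u_j>), so |<v, e_j>|^2 = <v, u_j>^2 / <u_j, u_j>.
Coefficients: <v, e_1> = -1/sqrt(1), <v, e_2> = -5/sqrt(3), <v, e_3> = -2/sqrt(6).
Square and sum: Σ |<v, e_j>|^2 = 10.
Compute ||v||^2 = v·v = 10.
Deficit = 10 − 10 = 0 ≥ 0, confirming Bessel's inequality. (The deficit equals ||v − Σ <v,e_j> e_j||^2, the squared distance from v to span{e_j}.)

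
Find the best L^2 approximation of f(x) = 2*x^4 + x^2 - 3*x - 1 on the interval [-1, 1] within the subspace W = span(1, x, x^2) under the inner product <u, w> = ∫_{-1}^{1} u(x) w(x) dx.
g(x) = 19*x^2/7 - 3*x - 41/35

The best approximation g ∈ W is the orthogonal projection of f onto W. Writing g = a_0 + a_1 x + a_2 x^2, the coefficients solve the normal equations G · a = b where
  G_{ij} = <φ_i, φ_j> and b_i = <f, φ_i>, with φ_0 = 1, φ_1 = x, φ_2 = x^2.
G =
  [2, 0, 2/3]
  [0, 2/3, 0]
  [2/3, 0, 2/5],
b = (-8/15, -2, 32/105).
Solving gives a_0 = -41/35, a_1 = -3, a_2 = 19/7, so
  g(x) = 19*x^2/7 - 3*x - 41/35.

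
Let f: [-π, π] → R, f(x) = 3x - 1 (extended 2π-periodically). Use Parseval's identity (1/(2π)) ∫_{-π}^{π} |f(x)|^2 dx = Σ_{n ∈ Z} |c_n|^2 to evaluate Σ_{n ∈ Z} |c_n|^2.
Σ |c_n|^2 = 3π^2 + 1

Expand and integrate term by term over [-π, π]:
  ∫ (3x)^2 dx = 9·(2π^3/3); ∫ 2·3·(-1)·x dx = 0 (odd integrand); ∫ (-1)^2 dx = 1·2π.
So (1/(2π)) ∫_{-π}^{π} (3x - 1)^2 dx = 9π^2/3 + 1 = 3π^2 + 1.
Parseval ⇒ Σ |c_n|^2 = 3π^2 + 1.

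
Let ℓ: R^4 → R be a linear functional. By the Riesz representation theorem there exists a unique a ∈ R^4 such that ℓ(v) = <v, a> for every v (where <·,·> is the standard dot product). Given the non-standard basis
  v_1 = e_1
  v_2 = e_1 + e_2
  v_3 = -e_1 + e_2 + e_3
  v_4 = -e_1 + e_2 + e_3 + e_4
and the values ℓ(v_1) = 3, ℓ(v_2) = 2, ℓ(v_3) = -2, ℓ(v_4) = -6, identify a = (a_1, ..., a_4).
a = (3, -1, 2, -4)

Write a = (a_1, ..., a_4) in the standard basis. For each basis vector v_i, ℓ(v_i) = <v_i, a> is a linear equation in the a_j's. Collect the n equations into a matrix system V a = ℓ, where row i of V is v_i (expressed in the standard basis). Since V is invertible (lower-triangular with 1s on the diagonal, up to permutation), solve by back-substitution:
  V =
[[1, 0, 0, 0],
 [1, 1, 0, 0],
 [-1, 1, 1, 0],
 [-1, 1, 1, 1]]
  V a = (3, 2, -2, -6)
Solving gives a = (3, -1, 2, -4).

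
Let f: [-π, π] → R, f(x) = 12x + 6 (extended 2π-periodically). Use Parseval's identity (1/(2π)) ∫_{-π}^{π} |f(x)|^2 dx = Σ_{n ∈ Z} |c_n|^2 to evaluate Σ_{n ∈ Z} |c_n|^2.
Σ |c_n|^2 = 48π^2 + 36

Expand and integrate term by term over [-π, π]:
  ∫ (12x)^2 dx = 144·(2π^3/3); ∫ 2·12·(6)·x dx = 0 (odd integrand); ∫ 6^2 dx = 36·2π.
So (1/(2π)) ∫_{-π}^{π} (12x + 6)^2 dx = 144π^2/3 + 36 = 48π^2 + 36.
Parseval ⇒ Σ |c_n|^2 = 48π^2 + 36.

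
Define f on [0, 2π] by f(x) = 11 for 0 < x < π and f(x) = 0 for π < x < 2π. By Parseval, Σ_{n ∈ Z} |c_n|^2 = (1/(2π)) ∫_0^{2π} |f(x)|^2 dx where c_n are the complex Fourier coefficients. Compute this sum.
Σ |c_n|^2 = 121/2

Parseval equates the L^2 energy of f (normalised by 1/(2π)) with the ℓ^2 sum of its Fourier coefficients: (1/(2π)) ∫_0^{2π} |f|^2 = Σ |c_n|^2.
Compute the left side: (1/(2π)) [∫_0^π 11^2 dx + ∫_π^{2π} 0^2 dx] = (1/(2π)) · (121π + 0π) = (121 + 0)/2 = 121/2.
So Σ_{n ∈ Z} |c_n|^2 = 121/2.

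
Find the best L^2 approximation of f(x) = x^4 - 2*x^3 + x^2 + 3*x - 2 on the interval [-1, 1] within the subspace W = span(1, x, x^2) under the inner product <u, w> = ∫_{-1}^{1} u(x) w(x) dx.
g(x) = 13*x^2/7 + 9*x/5 - 73/35

The best approximation g ∈ W is the orthogonal projection of f onto W. Writing g = a_0 + a_1 x + a_2 x^2, the coefficients solve the normal equations G · a = b where
  G_{ij} = <φ_i, φ_j> and b_i = <f, φ_i>, with φ_0 = 1, φ_1 = x, φ_2 = x^2.
G =
  [2, 0, 2/3]
  [0, 2/3, 0]
  [2/3, 0, 2/5],
b = (-44/15, 6/5, -68/105).
Solving gives a_0 = -73/35, a_1 = 9/5, a_2 = 13/7, so
  g(x) = 13*x^2/7 + 9*x/5 - 73/35.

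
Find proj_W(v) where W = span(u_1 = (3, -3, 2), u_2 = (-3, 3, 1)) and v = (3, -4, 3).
proj_W(v) = (7/2, -7/2, 3)

Set up U = [u_1 | ... | u_2] ∈ R^(3×2). The projector onto W = col(U) is P = U (U^T U)^(-1) U^T.
Compute U^T U =
  [22, -16]
  [-16, 19],
and U^T v = (27, -18).
Solve U^T U · c = U^T v for the coefficients: c = (25/18, 2/9). The projection is proj_W(v) = U c.
Check: (v - proj_W(v)) · u_1 = 0  (should be 0).
Check: (v - proj_W(v)) · u_2 = 0  (should be 0).
Result: proj_W(v) = (7/2, -7/2, 3).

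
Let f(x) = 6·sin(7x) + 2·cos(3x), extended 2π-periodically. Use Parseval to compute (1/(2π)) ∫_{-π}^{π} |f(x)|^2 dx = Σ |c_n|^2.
Σ |c_n|^2 = 20

Expand |f|^2 and use orthogonality of {sin(nx), cos(mx)} on [-π, π]:
  ∫_{-π}^{π} sin(nx)^2 dx = π, ∫ cos(mx)^2 dx = π, and cross terms integrate to 0.
So ∫_{-π}^{π} f(x)^2 dx = 6^2 · π + 2^2 · π = (36 + 4)π.
Divide by 2π: (36 + 4)/2 = 20.
By Parseval, this equals Σ |c_n|^2.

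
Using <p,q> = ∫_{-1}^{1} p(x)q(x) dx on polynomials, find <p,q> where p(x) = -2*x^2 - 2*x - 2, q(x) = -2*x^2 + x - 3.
<p,q> = 284/15

Expand the product: p(x)·q(x) = 4*x^4 + 2*x^3 + 8*x^2 + 4*x + 6.
∫_{-1}^{1} of each monomial x^k gives [2/(k+1) if k even, 0 if k odd]. Integrating term-by-term (or equivalently evaluating the antiderivative F(x) = 4*x^5/5 + x^4/2 + 8*x^3/3 + 2*x^2 + 6*x at the endpoints):
  F(1) − F(−1) = 359/30 − (-209/30) = 284/15.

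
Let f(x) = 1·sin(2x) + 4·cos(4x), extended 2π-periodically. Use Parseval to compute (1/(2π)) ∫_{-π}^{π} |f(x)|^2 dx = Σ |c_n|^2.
Σ |c_n|^2 = 17/2

Expand |f|^2 and use orthogonality of {sin(nx), cos(mx)} on [-π, π]:
  ∫_{-π}^{π} sin(nx)^2 dx = π, ∫ cos(mx)^2 dx = π, and cross terms integrate to 0.
So ∫_{-π}^{π} f(x)^2 dx = 1^2 · π + 4^2 · π = (1 + 16)π.
Divide by 2π: (1 + 16)/2 = 17/2.
By Parseval, this equals Σ |c_n|^2.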